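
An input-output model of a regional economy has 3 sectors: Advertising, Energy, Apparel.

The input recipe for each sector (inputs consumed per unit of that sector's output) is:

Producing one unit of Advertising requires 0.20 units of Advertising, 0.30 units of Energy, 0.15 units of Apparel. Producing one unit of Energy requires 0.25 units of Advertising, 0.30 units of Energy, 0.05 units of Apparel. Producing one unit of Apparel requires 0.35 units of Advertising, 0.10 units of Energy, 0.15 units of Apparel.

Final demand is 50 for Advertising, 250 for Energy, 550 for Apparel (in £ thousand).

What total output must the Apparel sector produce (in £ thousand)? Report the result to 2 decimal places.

x_3 = 805.86

I − A =
  [   0.80    -0.25    -0.35]
  [  -0.30     0.70    -0.10]
  [  -0.15    -0.05     0.85]
Cofactors of I−A, C_ij = (−1)^(i+j)·(minor ij) (rows/columns in the sector order above):
  C_11 = (0.70)(0.85) − (-0.10)(-0.05) = 0.5900
  C_12 = −[(-0.30)(0.85) − (-0.10)(-0.15)] = 0.2700
  C_13 = (-0.30)(-0.05) − (0.70)(-0.15) = 0.1200
  C_21 = −[(-0.25)(0.85) − (-0.35)(-0.05)] = 0.2300
  C_22 = (0.80)(0.85) − (-0.35)(-0.15) = 0.6275
  C_23 = −[(0.80)(-0.05) − (-0.25)(-0.15)] = 0.0775
  C_31 = (-0.25)(-0.10) − (-0.35)(0.70) = 0.2700
  C_32 = −[(0.80)(-0.10) − (-0.35)(-0.30)] = 0.1850
  C_33 = (0.80)(0.70) − (-0.25)(-0.30) = 0.4850
det(I−A) = Σ_j (I−A)_1j·C_1j = (0.80)(0.5900) + (-0.25)(0.2700) + (-0.35)(0.1200) = 0.3625
adj(I−A) = Cᵀ =
  [ 0.5900   0.2300   0.2700]
  [ 0.2700   0.6275   0.1850]
  [ 0.1200   0.0775   0.4850]
(I − A)⁻¹ = adj(I−A) / det(I−A) ≈
  [   1.6276     0.6345     0.7448]
  [   0.7448     1.7310     0.5103]
  [   0.3310     0.2138     1.3379]
x = (I − A)⁻¹ d = adj(I−A)·d / det(I−A), with det(I−A) = 0.3625:
  x_1 = (0.5900·50 + 0.2300·250 + 0.2700·550) / 0.3625 = 235.50 / 0.3625 ≈ 649.66
  x_2 = (0.2700·50 + 0.6275·250 + 0.1850·550) / 0.3625 = 272.125 / 0.3625 ≈ 750.69
  x_3 = (0.1200·50 + 0.0775·250 + 0.4850·550) / 0.3625 = 292.125 / 0.3625 ≈ 805.86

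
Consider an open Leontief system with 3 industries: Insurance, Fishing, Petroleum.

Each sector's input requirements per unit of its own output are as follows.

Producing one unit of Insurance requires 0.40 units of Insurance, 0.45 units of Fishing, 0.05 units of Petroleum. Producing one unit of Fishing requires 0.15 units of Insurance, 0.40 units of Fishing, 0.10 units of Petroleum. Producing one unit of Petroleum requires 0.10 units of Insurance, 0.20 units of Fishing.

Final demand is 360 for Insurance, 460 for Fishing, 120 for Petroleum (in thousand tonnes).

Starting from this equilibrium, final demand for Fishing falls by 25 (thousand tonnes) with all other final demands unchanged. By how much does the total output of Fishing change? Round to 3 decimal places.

I − A =
  [   0.60    -0.15    -0.10]
  [  -0.45     0.60    -0.20]
  [  -0.05    -0.10     1.00]
Cofactors of I−A, C_ij = (−1)^(i+j)·(minor ij) (rows/columns in the sector order above):
  C_11 = (0.60)(1.00) − (-0.20)(-0.10) = 0.5800
  C_12 = −[(-0.45)(1.00) − (-0.20)(-0.05)] = 0.4600
  C_13 = (-0.45)(-0.10) − (0.60)(-0.05) = 0.0750
  C_21 = −[(-0.15)(1.00) − (-0.10)(-0.10)] = 0.1600
  C_22 = (0.60)(1.00) − (-0.10)(-0.05) = 0.5950
  C_23 = −[(0.60)(-0.10) − (-0.15)(-0.05)] = 0.0675
  C_31 = (-0.15)(-0.20) − (-0.10)(0.60) = 0.0900
  C_32 = −[(0.60)(-0.20) − (-0.10)(-0.45)] = 0.1650
  C_33 = (0.60)(0.60) − (-0.15)(-0.45) = 0.2925
det(I−A) = Σ_j (I−A)_1j·C_1j = (0.60)(0.5800) + (-0.15)(0.4600) + (-0.10)(0.0750) = 0.2715
adj(I−A) = Cᵀ =
  [ 0.5800   0.1600   0.0900]
  [ 0.4600   0.5950   0.1650]
  [ 0.0750   0.0675   0.2925]
(I − A)⁻¹ = adj(I−A) / det(I−A) ≈
  [   2.1363     0.5893     0.3315]
  [   1.6943     2.1915     0.6077]
  [   0.2762     0.2486     1.0773]
Δx = (I − A)⁻¹ Δd with Δd having -25 in the Fishing component and 0 elsewhere.
So Δx_2 = L_22 · (-25), where L_22 = adj(I−A)_22 / det(I−A) = 0.5950 / 0.2715.
Δx_2 = 0.5950 × (-25) / 0.2715 = -14.875 / 0.2715 ≈ -54.788.

Δx_2 = -54.788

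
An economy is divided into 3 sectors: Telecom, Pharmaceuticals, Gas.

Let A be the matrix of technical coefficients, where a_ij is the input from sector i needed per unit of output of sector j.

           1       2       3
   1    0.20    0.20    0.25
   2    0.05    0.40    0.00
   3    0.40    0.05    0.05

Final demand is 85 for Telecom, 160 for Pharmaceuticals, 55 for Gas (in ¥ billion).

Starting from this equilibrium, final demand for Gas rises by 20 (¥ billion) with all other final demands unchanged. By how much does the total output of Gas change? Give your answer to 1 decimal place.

Δx_3 = 24.4

I − A =
  [   0.80    -0.20    -0.25]
  [  -0.05     0.60     0.00]
  [  -0.40    -0.05     0.95]
Cofactors of I−A, C_ij = (−1)^(i+j)·(minor ij) (rows/columns in the sector order above):
  C_11 = (0.60)(0.95) − (0.00)(-0.05) = 0.5700
  C_12 = −[(-0.05)(0.95) − (0.00)(-0.40)] = 0.0475
  C_13 = (-0.05)(-0.05) − (0.60)(-0.40) = 0.2425
  C_21 = −[(-0.20)(0.95) − (-0.25)(-0.05)] = 0.2025
  C_22 = (0.80)(0.95) − (-0.25)(-0.40) = 0.6600
  C_23 = −[(0.80)(-0.05) − (-0.20)(-0.40)] = 0.1200
  C_31 = (-0.20)(0.00) − (-0.25)(0.60) = 0.1500
  C_32 = −[(0.80)(0.00) − (-0.25)(-0.05)] = 0.0125
  C_33 = (0.80)(0.60) − (-0.20)(-0.05) = 0.4700
det(I−A) = Σ_j (I−A)_1j·C_1j = (0.80)(0.5700) + (-0.20)(0.0475) + (-0.25)(0.2425) = 0.385875
adj(I−A) = Cᵀ =
  [ 0.5700   0.2025   0.1500]
  [ 0.0475   0.6600   0.0125]
  [ 0.2425   0.1200   0.4700]
(I − A)⁻¹ = adj(I−A) / det(I−A) ≈
  [   1.4772     0.5248     0.3887]
  [   0.1231     1.7104     0.0324]
  [   0.6284     0.3110     1.2180]
Δx = (I − A)⁻¹ Δd with Δd having +20 in the Gas component and 0 elsewhere.
So Δx_3 = L_33 · (+20), where L_33 = adj(I−A)_33 / det(I−A) = 0.4700 / 0.385875.
Δx_3 = 0.4700 × (+20) / 0.385875 = 9.40 / 0.385875 ≈ 24.4.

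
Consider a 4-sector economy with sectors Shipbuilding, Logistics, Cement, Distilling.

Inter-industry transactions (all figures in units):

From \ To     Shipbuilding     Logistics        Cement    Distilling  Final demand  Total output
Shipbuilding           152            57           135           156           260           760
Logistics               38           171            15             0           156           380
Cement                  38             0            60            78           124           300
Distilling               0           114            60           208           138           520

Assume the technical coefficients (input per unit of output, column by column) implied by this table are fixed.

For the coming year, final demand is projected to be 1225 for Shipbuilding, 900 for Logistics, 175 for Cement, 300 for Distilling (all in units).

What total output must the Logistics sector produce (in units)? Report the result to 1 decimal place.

x_L = 1971.5

Technical coefficients a_ij = z_ij / X_j:
  a_SS = 152/760 = 0.20, a_LS = 38/760 = 0.05, a_CS = 38/760 = 0.05, a_DS = 0/760 = 0.00
  a_SL = 57/380 = 0.15, a_LL = 171/380 = 0.45, a_CL = 0/380 = 0.00, a_DL = 114/380 = 0.30
  a_SC = 135/300 = 0.45, a_LC = 15/300 = 0.05, a_CC = 60/300 = 0.20, a_DC = 60/300 = 0.20
  a_SD = 156/520 = 0.30, a_LD = 0/520 = 0.00, a_CD = 78/520 = 0.15, a_DD = 208/520 = 0.40
I − A =
  [   0.80    -0.15    -0.45    -0.30]
  [  -0.05     0.55    -0.05     0.00]
  [  -0.05     0.00     0.80    -0.15]
  [   0.00    -0.30    -0.20     0.60]
Compute the cofactors C_ij = (−1)^(i+j)·(3×3 minor ij) of I−A; the adjugate is their transpose:
adj(I−A) = Cᵀ =
  [ 0.245250   0.159750   0.190500   0.170250]
  [ 0.024000   0.343500   0.040500   0.022125]
  [ 0.018750   0.045000   0.255000   0.073125]
  [ 0.018250   0.186750   0.105250   0.333250]
det(I−A) = Σ_j (I−A)_1j·C_1j = (0.80)(0.245250) + (-0.15)(0.024000) + (-0.45)(0.018750) + (-0.30)(0.018250) = 0.1786875
(I − A)⁻¹ = adj(I−A) / det(I−A) ≈
  [   1.3725     0.8940     1.0661     0.9528]
  [   0.1343     1.9224     0.2267     0.1238]
  [   0.1049     0.2518     1.4271     0.4092]
  [   0.1021     1.0451     0.5890     1.8650]
x = (I − A)⁻¹ d = adj(I−A)·d / det(I−A), with det(I−A) = 0.1786875:
  x_S = (0.245250·1225 + 0.159750·900 + 0.190500·175 + 0.170250·300) / 0.1786875 = 528.61875 / 0.1786875 ≈ 2958.3
  x_L = (0.024000·1225 + 0.343500·900 + 0.040500·175 + 0.022125·300) / 0.1786875 = 352.275 / 0.1786875 ≈ 1971.5
  x_C = (0.018750·1225 + 0.045000·900 + 0.255000·175 + 0.073125·300) / 0.1786875 = 130.03125 / 0.1786875 ≈ 727.7
  x_D = (0.018250·1225 + 0.186750·900 + 0.105250·175 + 0.333250·300) / 0.1786875 = 308.825 / 0.1786875 ≈ 1728.3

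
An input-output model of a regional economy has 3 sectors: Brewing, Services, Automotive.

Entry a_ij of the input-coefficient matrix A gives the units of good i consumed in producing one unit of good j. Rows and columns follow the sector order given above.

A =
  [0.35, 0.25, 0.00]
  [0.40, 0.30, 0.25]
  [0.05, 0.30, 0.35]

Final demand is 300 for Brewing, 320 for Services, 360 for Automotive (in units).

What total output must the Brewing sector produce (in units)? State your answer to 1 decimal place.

I − A =
  [   0.65    -0.25     0.00]
  [  -0.40     0.70    -0.25]
  [  -0.05    -0.30     0.65]
Cofactors of I−A, C_ij = (−1)^(i+j)·(minor ij) (rows/columns in the sector order above):
  C_11 = (0.70)(0.65) − (-0.25)(-0.30) = 0.3800
  C_12 = −[(-0.40)(0.65) − (-0.25)(-0.05)] = 0.2725
  C_13 = (-0.40)(-0.30) − (0.70)(-0.05) = 0.1550
  C_21 = −[(-0.25)(0.65) − (0.00)(-0.30)] = 0.1625
  C_22 = (0.65)(0.65) − (0.00)(-0.05) = 0.4225
  C_23 = −[(0.65)(-0.30) − (-0.25)(-0.05)] = 0.2075
  C_31 = (-0.25)(-0.25) − (0.00)(0.70) = 0.0625
  C_32 = −[(0.65)(-0.25) − (0.00)(-0.40)] = 0.1625
  C_33 = (0.65)(0.70) − (-0.25)(-0.40) = 0.3550
det(I−A) = Σ_j (I−A)_1j·C_1j = (0.65)(0.3800) + (-0.25)(0.2725) + (0.00)(0.1550) = 0.178875
adj(I−A) = Cᵀ =
  [ 0.3800   0.1625   0.0625]
  [ 0.2725   0.4225   0.1625]
  [ 0.1550   0.2075   0.3550]
(I − A)⁻¹ = adj(I−A) / det(I−A) ≈
  [   2.1244     0.9085     0.3494]
  [   1.5234     2.3620     0.9085]
  [   0.8665     1.1600     1.9846]
x = (I − A)⁻¹ d = adj(I−A)·d / det(I−A), with det(I−A) = 0.178875:
  x_B = (0.3800·300 + 0.1625·320 + 0.0625·360) / 0.178875 = 188.50 / 0.178875 ≈ 1053.8
  x_S = (0.2725·300 + 0.4225·320 + 0.1625·360) / 0.178875 = 275.45 / 0.178875 ≈ 1539.9
  x_A = (0.1550·300 + 0.2075·320 + 0.3550·360) / 0.178875 = 240.70 / 0.178875 ≈ 1345.6

x_B = 1053.8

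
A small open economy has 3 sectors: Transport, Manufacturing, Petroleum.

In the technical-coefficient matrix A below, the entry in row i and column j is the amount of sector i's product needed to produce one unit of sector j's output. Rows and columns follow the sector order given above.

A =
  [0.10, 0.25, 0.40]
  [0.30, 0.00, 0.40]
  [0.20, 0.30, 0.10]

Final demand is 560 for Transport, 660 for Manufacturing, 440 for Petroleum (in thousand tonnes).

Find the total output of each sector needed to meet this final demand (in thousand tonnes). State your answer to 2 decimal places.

I − A =
  [   0.90    -0.25    -0.40]
  [  -0.30     1.00    -0.40]
  [  -0.20    -0.30     0.90]
Cofactors of I−A, C_ij = (−1)^(i+j)·(minor ij) (rows/columns in the sector order above):
  C_11 = (1.00)(0.90) − (-0.40)(-0.30) = 0.7800
  C_12 = −[(-0.30)(0.90) − (-0.40)(-0.20)] = 0.3500
  C_13 = (-0.30)(-0.30) − (1.00)(-0.20) = 0.2900
  C_21 = −[(-0.25)(0.90) − (-0.40)(-0.30)] = 0.3450
  C_22 = (0.90)(0.90) − (-0.40)(-0.20) = 0.7300
  C_23 = −[(0.90)(-0.30) − (-0.25)(-0.20)] = 0.3200
  C_31 = (-0.25)(-0.40) − (-0.40)(1.00) = 0.5000
  C_32 = −[(0.90)(-0.40) − (-0.40)(-0.30)] = 0.4800
  C_33 = (0.90)(1.00) − (-0.25)(-0.30) = 0.8250
det(I−A) = Σ_j (I−A)_1j·C_1j = (0.90)(0.7800) + (-0.25)(0.3500) + (-0.40)(0.2900) = 0.4985
adj(I−A) = Cᵀ =
  [ 0.7800   0.3450   0.5000]
  [ 0.3500   0.7300   0.4800]
  [ 0.2900   0.3200   0.8250]
(I − A)⁻¹ = adj(I−A) / det(I−A) ≈
  [   1.5647     0.6921     1.0030]
  [   0.7021     1.4644     0.9629]
  [   0.5817     0.6419     1.6550]
x = (I − A)⁻¹ d = adj(I−A)·d / det(I−A), with det(I−A) = 0.4985:
  x_1 = (0.7800·560 + 0.3450·660 + 0.5000·440) / 0.4985 = 884.50 / 0.4985 ≈ 1774.32
  x_2 = (0.3500·560 + 0.7300·660 + 0.4800·440) / 0.4985 = 889.00 / 0.4985 ≈ 1783.35
  x_3 = (0.2900·560 + 0.3200·660 + 0.8250·440) / 0.4985 = 736.60 / 0.4985 ≈ 1477.63

x_1 = 1774.32, x_2 = 1783.35, x_3 = 1477.63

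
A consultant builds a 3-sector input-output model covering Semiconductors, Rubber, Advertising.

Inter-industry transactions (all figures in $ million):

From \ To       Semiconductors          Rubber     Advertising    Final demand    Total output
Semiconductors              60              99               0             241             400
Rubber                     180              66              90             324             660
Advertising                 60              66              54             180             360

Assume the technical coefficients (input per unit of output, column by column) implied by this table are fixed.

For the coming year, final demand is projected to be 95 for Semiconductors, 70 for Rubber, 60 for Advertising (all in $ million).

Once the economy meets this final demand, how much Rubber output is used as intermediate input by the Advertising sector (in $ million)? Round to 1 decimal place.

z_RA = 29.4

Technical coefficients a_ij = z_ij / X_j:
  a_SS = 60/400 = 0.15, a_RS = 180/400 = 0.45, a_AS = 60/400 = 0.15
  a_SR = 99/660 = 0.15, a_RR = 66/660 = 0.10, a_AR = 66/660 = 0.10
  a_SA = 0/360 = 0.00, a_RA = 90/360 = 0.25, a_AA = 54/360 = 0.15
I − A =
  [   0.85    -0.15     0.00]
  [  -0.45     0.90    -0.25]
  [  -0.15    -0.10     0.85]
Cofactors of I−A, C_ij = (−1)^(i+j)·(minor ij) (rows/columns in the sector order above):
  C_11 = (0.90)(0.85) − (-0.25)(-0.10) = 0.7400
  C_12 = −[(-0.45)(0.85) − (-0.25)(-0.15)] = 0.4200
  C_13 = (-0.45)(-0.10) − (0.90)(-0.15) = 0.1800
  C_21 = −[(-0.15)(0.85) − (0.00)(-0.10)] = 0.1275
  C_22 = (0.85)(0.85) − (0.00)(-0.15) = 0.7225
  C_23 = −[(0.85)(-0.10) − (-0.15)(-0.15)] = 0.1075
  C_31 = (-0.15)(-0.25) − (0.00)(0.90) = 0.0375
  C_32 = −[(0.85)(-0.25) − (0.00)(-0.45)] = 0.2125
  C_33 = (0.85)(0.90) − (-0.15)(-0.45) = 0.6975
det(I−A) = Σ_j (I−A)_1j·C_1j = (0.85)(0.7400) + (-0.15)(0.4200) + (0.00)(0.1800) = 0.5660
adj(I−A) = Cᵀ =
  [ 0.7400   0.1275   0.0375]
  [ 0.4200   0.7225   0.2125]
  [ 0.1800   0.1075   0.6975]
(I − A)⁻¹ = adj(I−A) / det(I−A) ≈
  [   1.3074     0.2253     0.0663]
  [   0.7420     1.2765     0.3754]
  [   0.3180     0.1899     1.2323]
First solve x = (I − A)⁻¹ d = adj(I−A)·d / det(I−A); in particular x_A = (0.1800·95 + 0.1075·70 + 0.6975·60) / 0.5660 = 66.475 / 0.5660 ≈ 117.447.
Intermediate flow from R to A: z_RA = a_RA · x_A = 0.25 × 66.475 / 0.5660 = 16.61875 / 0.5660 ≈ 29.4.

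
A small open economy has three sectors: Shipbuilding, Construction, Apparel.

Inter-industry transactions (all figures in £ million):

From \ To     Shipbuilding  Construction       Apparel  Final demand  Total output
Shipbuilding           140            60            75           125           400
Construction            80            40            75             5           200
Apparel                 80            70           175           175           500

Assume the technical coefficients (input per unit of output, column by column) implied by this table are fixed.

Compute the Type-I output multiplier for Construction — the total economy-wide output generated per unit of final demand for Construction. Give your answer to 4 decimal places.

Technical coefficients a_ij = z_ij / X_j:
  a_SS = 140/400 = 0.35, a_CS = 80/400 = 0.20, a_AS = 80/400 = 0.20
  a_SC = 60/200 = 0.30, a_CC = 40/200 = 0.20, a_AC = 70/200 = 0.35
  a_SA = 75/500 = 0.15, a_CA = 75/500 = 0.15, a_AA = 175/500 = 0.35
I − A =
  [   0.65    -0.30    -0.15]
  [  -0.20     0.80    -0.15]
  [  -0.20    -0.35     0.65]
Cofactors of I−A, C_ij = (−1)^(i+j)·(minor ij) (rows/columns in the sector order above):
  C_11 = (0.80)(0.65) − (-0.15)(-0.35) = 0.4675
  C_12 = −[(-0.20)(0.65) − (-0.15)(-0.20)] = 0.1600
  C_13 = (-0.20)(-0.35) − (0.80)(-0.20) = 0.2300
  C_21 = −[(-0.30)(0.65) − (-0.15)(-0.35)] = 0.2475
  C_22 = (0.65)(0.65) − (-0.15)(-0.20) = 0.3925
  C_23 = −[(0.65)(-0.35) − (-0.30)(-0.20)] = 0.2875
  C_31 = (-0.30)(-0.15) − (-0.15)(0.80) = 0.1650
  C_32 = −[(0.65)(-0.15) − (-0.15)(-0.20)] = 0.1275
  C_33 = (0.65)(0.80) − (-0.30)(-0.20) = 0.4600
det(I−A) = Σ_j (I−A)_1j·C_1j = (0.65)(0.4675) + (-0.30)(0.1600) + (-0.15)(0.2300) = 0.221375
adj(I−A) = Cᵀ =
  [ 0.4675   0.2475   0.1650]
  [ 0.1600   0.3925   0.1275]
  [ 0.2300   0.2875   0.4600]
(I − A)⁻¹ = adj(I−A) / det(I−A) ≈
  [   2.11180     1.11801     0.74534]
  [   0.72276     1.77301     0.57595]
  [   1.03896     1.29870     2.07792]
The output multiplier for sector j is the column-j sum of the Leontief inverse (I − A)⁻¹ = adj(I−A) / det(I−A).
Column C of adj(I−A): (0.2475, 0.3925, 0.2875); det(I−A) = 0.221375.
m_C = (0.2475 + 0.3925 + 0.2875) / 0.221375 = 0.9275 / 0.221375 ≈ 4.1897.

m_C = 4.1897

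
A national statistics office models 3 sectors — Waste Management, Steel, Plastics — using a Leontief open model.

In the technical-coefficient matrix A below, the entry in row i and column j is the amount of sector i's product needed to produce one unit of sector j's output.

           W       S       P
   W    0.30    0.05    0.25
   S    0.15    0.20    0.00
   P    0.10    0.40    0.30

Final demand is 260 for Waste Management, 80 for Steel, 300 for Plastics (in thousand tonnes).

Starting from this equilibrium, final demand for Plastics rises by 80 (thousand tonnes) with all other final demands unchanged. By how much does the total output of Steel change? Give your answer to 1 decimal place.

Δx_S = 8.5

I − A =
  [   0.70    -0.05    -0.25]
  [  -0.15     0.80     0.00]
  [  -0.10    -0.40     0.70]
Cofactors of I−A, C_ij = (−1)^(i+j)·(minor ij) (rows/columns in the sector order above):
  C_11 = (0.80)(0.70) − (0.00)(-0.40) = 0.5600
  C_12 = −[(-0.15)(0.70) − (0.00)(-0.10)] = 0.1050
  C_13 = (-0.15)(-0.40) − (0.80)(-0.10) = 0.1400
  C_21 = −[(-0.05)(0.70) − (-0.25)(-0.40)] = 0.1350
  C_22 = (0.70)(0.70) − (-0.25)(-0.10) = 0.4650
  C_23 = −[(0.70)(-0.40) − (-0.05)(-0.10)] = 0.2850
  C_31 = (-0.05)(0.00) − (-0.25)(0.80) = 0.2000
  C_32 = −[(0.70)(0.00) − (-0.25)(-0.15)] = 0.0375
  C_33 = (0.70)(0.80) − (-0.05)(-0.15) = 0.5525
det(I−A) = Σ_j (I−A)_1j·C_1j = (0.70)(0.5600) + (-0.05)(0.1050) + (-0.25)(0.1400) = 0.35175
adj(I−A) = Cᵀ =
  [ 0.5600   0.1350   0.2000]
  [ 0.1050   0.4650   0.0375]
  [ 0.1400   0.2850   0.5525]
(I − A)⁻¹ = adj(I−A) / det(I−A) ≈
  [   1.5920     0.3838     0.5686]
  [   0.2985     1.3220     0.1066]
  [   0.3980     0.8102     1.5707]
Δx = (I − A)⁻¹ Δd with Δd having +80 in the Plastics component and 0 elsewhere.
So Δx_S = L_SP · (+80), where L_SP = adj(I−A)_SP / det(I−A) = 0.0375 / 0.35175.
Δx_S = 0.0375 × (+80) / 0.35175 = 3.00 / 0.35175 ≈ 8.5.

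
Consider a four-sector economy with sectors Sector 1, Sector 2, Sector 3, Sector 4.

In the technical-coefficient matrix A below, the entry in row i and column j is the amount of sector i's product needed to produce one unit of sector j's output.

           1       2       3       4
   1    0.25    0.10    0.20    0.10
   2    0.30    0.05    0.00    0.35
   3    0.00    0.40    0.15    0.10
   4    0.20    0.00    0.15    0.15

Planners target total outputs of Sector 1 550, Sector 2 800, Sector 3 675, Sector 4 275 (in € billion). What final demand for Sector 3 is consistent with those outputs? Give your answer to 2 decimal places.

I − A =
  [   0.75    -0.10    -0.20    -0.10]
  [  -0.30     0.95     0.00    -0.35]
  [   0.00    -0.40     0.85    -0.10]
  [  -0.20     0.00    -0.15     0.85]
d = (I − A) x:
  d_1 = (+0.75)·550 + (-0.10)·800 + (-0.20)·675 + (-0.10)·275 = 170.00
  d_2 = (-0.30)·550 + (+0.95)·800 + (+0.00)·675 + (-0.35)·275 = 498.75
  d_3 = (+0.00)·550 + (-0.40)·800 + (+0.85)·675 + (-0.10)·275 = 226.25
  d_4 = (-0.20)·550 + (+0.00)·800 + (-0.15)·675 + (+0.85)·275 = 22.50

d_3 = 226.25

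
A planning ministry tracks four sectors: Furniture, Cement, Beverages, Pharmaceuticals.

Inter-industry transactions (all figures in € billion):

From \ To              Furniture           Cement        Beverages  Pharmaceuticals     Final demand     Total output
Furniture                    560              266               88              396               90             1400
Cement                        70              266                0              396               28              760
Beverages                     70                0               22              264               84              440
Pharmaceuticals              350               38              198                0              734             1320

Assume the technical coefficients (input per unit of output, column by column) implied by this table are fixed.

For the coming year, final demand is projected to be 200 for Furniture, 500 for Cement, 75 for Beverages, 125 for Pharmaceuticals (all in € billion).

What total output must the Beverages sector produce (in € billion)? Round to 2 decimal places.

Technical coefficients a_ij = z_ij / X_j:
  a_11 = 560/1400 = 0.40, a_21 = 70/1400 = 0.05, a_31 = 70/1400 = 0.05, a_41 = 350/1400 = 0.25
  a_12 = 266/760 = 0.35, a_22 = 266/760 = 0.35, a_32 = 0/760 = 0.00, a_42 = 38/760 = 0.05
  a_13 = 88/440 = 0.20, a_23 = 0/440 = 0.00, a_33 = 22/440 = 0.05, a_43 = 198/440 = 0.45
  a_14 = 396/1320 = 0.30, a_24 = 396/1320 = 0.30, a_34 = 264/1320 = 0.20, a_44 = 0/1320 = 0.00
I − A =
  [   0.60    -0.35    -0.20    -0.30]
  [  -0.05     0.65     0.00    -0.30]
  [  -0.05     0.00     0.95    -0.20]
  [  -0.25    -0.05    -0.45     1.00]
Compute the cofactors C_ij = (−1)^(i+j)·(3×3 minor ij) of I−A; the adjugate is their transpose:
adj(I−A) = Cᵀ =
  [ 0.544750   0.317250   0.262000   0.311000]
  [ 0.121000   0.418000   0.112750   0.184250]
  [ 0.064750   0.041750   0.287750   0.089500]
  [ 0.171375   0.119000   0.200625   0.347375]
det(I−A) = Σ_j (I−A)_1j·C_1j = (0.60)(0.544750) + (-0.35)(0.121000) + (-0.20)(0.064750) + (-0.30)(0.171375) = 0.2201375
(I − A)⁻¹ = adj(I−A) / det(I−A) ≈
  [   2.4746     1.4411     1.1902     1.4128]
  [   0.5497     1.8988     0.5122     0.8370]
  [   0.2941     0.1897     1.3071     0.4066]
  [   0.7785     0.5406     0.9114     1.5780]
x = (I − A)⁻¹ d = adj(I−A)·d / det(I−A), with det(I−A) = 0.2201375:
  x_1 = (0.544750·200 + 0.317250·500 + 0.262000·75 + 0.311000·125) / 0.2201375 = 326.10 / 0.2201375 ≈ 1481.35
  x_2 = (0.121000·200 + 0.418000·500 + 0.112750·75 + 0.184250·125) / 0.2201375 = 264.6875 / 0.2201375 ≈ 1202.37
  x_3 = (0.064750·200 + 0.041750·500 + 0.287750·75 + 0.089500·125) / 0.2201375 = 66.59375 / 0.2201375 ≈ 302.51
  x_4 = (0.171375·200 + 0.119000·500 + 0.200625·75 + 0.347375·125) / 0.2201375 = 152.24375 / 0.2201375 ≈ 691.58

x_3 = 302.51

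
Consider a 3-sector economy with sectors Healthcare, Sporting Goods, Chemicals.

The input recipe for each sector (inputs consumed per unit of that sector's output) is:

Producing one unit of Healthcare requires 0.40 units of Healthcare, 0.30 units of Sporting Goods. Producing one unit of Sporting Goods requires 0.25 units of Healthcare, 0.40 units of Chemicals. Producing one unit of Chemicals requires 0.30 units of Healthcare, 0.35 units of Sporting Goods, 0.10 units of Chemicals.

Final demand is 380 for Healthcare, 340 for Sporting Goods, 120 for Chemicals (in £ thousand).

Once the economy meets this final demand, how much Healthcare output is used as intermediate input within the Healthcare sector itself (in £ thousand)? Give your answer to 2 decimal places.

I − A =
  [   0.60    -0.25    -0.30]
  [  -0.30     1.00    -0.35]
  [   0.00    -0.40     0.90]
Cofactors of I−A, C_ij = (−1)^(i+j)·(minor ij) (rows/columns in the sector order above):
  C_11 = (1.00)(0.90) − (-0.35)(-0.40) = 0.7600
  C_12 = −[(-0.30)(0.90) − (-0.35)(0.00)] = 0.2700
  C_13 = (-0.30)(-0.40) − (1.00)(0.00) = 0.1200
  C_21 = −[(-0.25)(0.90) − (-0.30)(-0.40)] = 0.3450
  C_22 = (0.60)(0.90) − (-0.30)(0.00) = 0.5400
  C_23 = −[(0.60)(-0.40) − (-0.25)(0.00)] = 0.2400
  C_31 = (-0.25)(-0.35) − (-0.30)(1.00) = 0.3875
  C_32 = −[(0.60)(-0.35) − (-0.30)(-0.30)] = 0.3000
  C_33 = (0.60)(1.00) − (-0.25)(-0.30) = 0.5250
det(I−A) = Σ_j (I−A)_1j·C_1j = (0.60)(0.7600) + (-0.25)(0.2700) + (-0.30)(0.1200) = 0.3525
adj(I−A) = Cᵀ =
  [ 0.7600   0.3450   0.3875]
  [ 0.2700   0.5400   0.3000]
  [ 0.1200   0.2400   0.5250]
(I − A)⁻¹ = adj(I−A) / det(I−A) ≈
  [   2.1560     0.9787     1.0993]
  [   0.7660     1.5319     0.8511]
  [   0.3404     0.6809     1.4894]
First solve x = (I − A)⁻¹ d = adj(I−A)·d / det(I−A); in particular x_1 = (0.7600·380 + 0.3450·340 + 0.3875·120) / 0.3525 = 452.60 / 0.3525 ≈ 1283.9716.
Intermediate flow from 1 to 1: z_11 = a_11 · x_1 = 0.40 × 452.60 / 0.3525 = 181.04 / 0.3525 ≈ 513.59.

z_11 = 513.59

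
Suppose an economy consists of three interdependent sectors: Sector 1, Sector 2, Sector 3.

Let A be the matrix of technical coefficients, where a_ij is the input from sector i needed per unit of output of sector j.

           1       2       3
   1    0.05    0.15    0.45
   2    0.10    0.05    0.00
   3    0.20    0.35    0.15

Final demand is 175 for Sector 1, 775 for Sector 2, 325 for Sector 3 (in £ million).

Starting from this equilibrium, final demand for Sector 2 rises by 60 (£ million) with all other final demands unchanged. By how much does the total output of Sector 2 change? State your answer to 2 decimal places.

I − A =
  [   0.95    -0.15    -0.45]
  [  -0.10     0.95     0.00]
  [  -0.20    -0.35     0.85]
Cofactors of I−A, C_ij = (−1)^(i+j)·(minor ij) (rows/columns in the sector order above):
  C_11 = (0.95)(0.85) − (0.00)(-0.35) = 0.8075
  C_12 = −[(-0.10)(0.85) − (0.00)(-0.20)] = 0.0850
  C_13 = (-0.10)(-0.35) − (0.95)(-0.20) = 0.2250
  C_21 = −[(-0.15)(0.85) − (-0.45)(-0.35)] = 0.2850
  C_22 = (0.95)(0.85) − (-0.45)(-0.20) = 0.7175
  C_23 = −[(0.95)(-0.35) − (-0.15)(-0.20)] = 0.3625
  C_31 = (-0.15)(0.00) − (-0.45)(0.95) = 0.4275
  C_32 = −[(0.95)(0.00) − (-0.45)(-0.10)] = 0.0450
  C_33 = (0.95)(0.95) − (-0.15)(-0.10) = 0.8875
det(I−A) = Σ_j (I−A)_1j·C_1j = (0.95)(0.8075) + (-0.15)(0.0850) + (-0.45)(0.2250) = 0.653125
adj(I−A) = Cᵀ =
  [ 0.8075   0.2850   0.4275]
  [ 0.0850   0.7175   0.0450]
  [ 0.2250   0.3625   0.8875]
(I − A)⁻¹ = adj(I−A) / det(I−A) ≈
  [   1.2364     0.4364     0.6545]
  [   0.1301     1.0986     0.0689]
  [   0.3445     0.5550     1.3589]
Δx = (I − A)⁻¹ Δd with Δd having +60 in the Sector 2 component and 0 elsewhere.
So Δx_2 = L_22 · (+60), where L_22 = adj(I−A)_22 / det(I−A) = 0.7175 / 0.653125.
Δx_2 = 0.7175 × (+60) / 0.653125 = 43.05 / 0.653125 ≈ 65.91.

Δx_2 = 65.91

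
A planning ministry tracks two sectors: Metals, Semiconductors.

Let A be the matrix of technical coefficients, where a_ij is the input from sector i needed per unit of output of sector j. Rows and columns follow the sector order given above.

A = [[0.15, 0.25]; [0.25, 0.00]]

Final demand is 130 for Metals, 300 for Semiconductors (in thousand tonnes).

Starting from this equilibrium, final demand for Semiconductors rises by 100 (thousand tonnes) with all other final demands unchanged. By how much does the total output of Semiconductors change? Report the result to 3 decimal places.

I − A =
  [   0.85    -0.25]
  [  -0.25     1.00]
det(I−A) = (0.85)(1.00) − (-0.25)(-0.25) = 0.7875
adj(I−A) = [[1.00, 0.25], [0.25, 0.85]]
(I − A)⁻¹ = adj(I−A) / det(I−A) ≈
  [   1.2698     0.3175]
  [   0.3175     1.0794]
Δx = (I − A)⁻¹ Δd with Δd having +100 in the Semiconductors component and 0 elsewhere.
So Δx_S = L_SS · (+100), where L_SS = adj(I−A)_SS / det(I−A) = 0.85 / 0.7875.
Δx_S = 0.85 × (+100) / 0.7875 = 85.00 / 0.7875 ≈ 107.937.

Δx_S = 107.937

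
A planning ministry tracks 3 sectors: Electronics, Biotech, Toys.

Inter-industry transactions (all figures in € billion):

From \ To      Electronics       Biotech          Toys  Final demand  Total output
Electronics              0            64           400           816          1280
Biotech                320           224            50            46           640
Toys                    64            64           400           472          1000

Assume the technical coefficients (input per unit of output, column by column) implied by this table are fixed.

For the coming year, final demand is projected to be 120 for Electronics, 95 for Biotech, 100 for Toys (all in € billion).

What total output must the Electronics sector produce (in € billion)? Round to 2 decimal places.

x_E = 237.06

Technical coefficients a_ij = z_ij / X_j:
  a_EE = 0/1280 = 0.00, a_BE = 320/1280 = 0.25, a_TE = 64/1280 = 0.05
  a_EB = 64/640 = 0.10, a_BB = 224/640 = 0.35, a_TB = 64/640 = 0.10
  a_ET = 400/1000 = 0.40, a_BT = 50/1000 = 0.05, a_TT = 400/1000 = 0.40
I − A =
  [   1.00    -0.10    -0.40]
  [  -0.25     0.65    -0.05]
  [  -0.05    -0.10     0.60]
Cofactors of I−A, C_ij = (−1)^(i+j)·(minor ij) (rows/columns in the sector order above):
  C_11 = (0.65)(0.60) − (-0.05)(-0.10) = 0.3850
  C_12 = −[(-0.25)(0.60) − (-0.05)(-0.05)] = 0.1525
  C_13 = (-0.25)(-0.10) − (0.65)(-0.05) = 0.0575
  C_21 = −[(-0.10)(0.60) − (-0.40)(-0.10)] = 0.1000
  C_22 = (1.00)(0.60) − (-0.40)(-0.05) = 0.5800
  C_23 = −[(1.00)(-0.10) − (-0.10)(-0.05)] = 0.1050
  C_31 = (-0.10)(-0.05) − (-0.40)(0.65) = 0.2650
  C_32 = −[(1.00)(-0.05) − (-0.40)(-0.25)] = 0.1500
  C_33 = (1.00)(0.65) − (-0.10)(-0.25) = 0.6250
det(I−A) = Σ_j (I−A)_1j·C_1j = (1.00)(0.3850) + (-0.10)(0.1525) + (-0.40)(0.0575) = 0.34675
adj(I−A) = Cᵀ =
  [ 0.3850   0.1000   0.2650]
  [ 0.1525   0.5800   0.1500]
  [ 0.0575   0.1050   0.6250]
(I − A)⁻¹ = adj(I−A) / det(I−A) ≈
  [   1.1103     0.2884     0.7642]
  [   0.4398     1.6727     0.4326]
  [   0.1658     0.3028     1.8025]
x = (I − A)⁻¹ d = adj(I−A)·d / det(I−A), with det(I−A) = 0.34675:
  x_E = (0.3850·120 + 0.1000·95 + 0.2650·100) / 0.34675 = 82.20 / 0.34675 ≈ 237.06
  x_B = (0.1525·120 + 0.5800·95 + 0.1500·100) / 0.34675 = 88.40 / 0.34675 ≈ 254.94
  x_T = (0.0575·120 + 0.1050·95 + 0.6250·100) / 0.34675 = 79.375 / 0.34675 ≈ 228.91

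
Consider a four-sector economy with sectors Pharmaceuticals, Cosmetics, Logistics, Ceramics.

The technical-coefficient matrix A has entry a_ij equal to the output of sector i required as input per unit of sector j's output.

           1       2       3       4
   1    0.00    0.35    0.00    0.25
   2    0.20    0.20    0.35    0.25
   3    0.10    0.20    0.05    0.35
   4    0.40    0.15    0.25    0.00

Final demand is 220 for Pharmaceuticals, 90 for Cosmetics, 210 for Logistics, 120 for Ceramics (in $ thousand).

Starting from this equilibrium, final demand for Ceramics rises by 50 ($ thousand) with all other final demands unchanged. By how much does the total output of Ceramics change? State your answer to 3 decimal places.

Δx_4 = 89.013

I − A =
  [   1.00    -0.35     0.00    -0.25]
  [  -0.20     0.80    -0.35    -0.25]
  [  -0.10    -0.20     0.95    -0.35]
  [  -0.40    -0.15    -0.25     1.00]
Compute the cofactors C_ij = (−1)^(i+j)·(3×3 minor ij) of I−A; the adjugate is their transpose:
adj(I−A) = Cᵀ =
  [ 0.55350   0.35000   0.20750   0.29850]
  [ 0.35775   0.76125   0.39000   0.41625]
  [ 0.25875   0.32025   0.57000   0.34425]
  [ 0.33975   0.33425   0.28400   0.61125]
det(I−A) = Σ_j (I−A)_1j·C_1j = (1.00)(0.55350) + (-0.35)(0.35775) + (0.00)(0.25875) + (-0.25)(0.33975) = 0.34335
(I − A)⁻¹ = adj(I−A) / det(I−A) ≈
  [   1.6121     1.0194     0.6043     0.8694]
  [   1.0419     2.2171     1.1359     1.2123]
  [   0.7536     0.9327     1.6601     1.0026]
  [   0.9895     0.9735     0.8271     1.7803]
Δx = (I − A)⁻¹ Δd with Δd having +50 in the Ceramics component and 0 elsewhere.
So Δx_4 = L_44 · (+50), where L_44 = adj(I−A)_44 / det(I−A) = 0.61125 / 0.34335.
Δx_4 = 0.61125 × (+50) / 0.34335 = 30.5625 / 0.34335 ≈ 89.013.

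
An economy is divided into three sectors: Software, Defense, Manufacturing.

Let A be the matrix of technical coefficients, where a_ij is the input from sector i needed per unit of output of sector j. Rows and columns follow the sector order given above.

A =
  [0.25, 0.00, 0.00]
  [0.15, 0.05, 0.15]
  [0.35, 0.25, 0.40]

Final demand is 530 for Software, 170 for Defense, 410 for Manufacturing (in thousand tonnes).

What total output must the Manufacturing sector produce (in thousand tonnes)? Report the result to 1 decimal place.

x_3 = 1302.3

I − A =
  [   0.75     0.00     0.00]
  [  -0.15     0.95    -0.15]
  [  -0.35    -0.25     0.60]
Cofactors of I−A, C_ij = (−1)^(i+j)·(minor ij) (rows/columns in the sector order above):
  C_11 = (0.95)(0.60) − (-0.15)(-0.25) = 0.5325
  C_12 = −[(-0.15)(0.60) − (-0.15)(-0.35)] = 0.1425
  C_13 = (-0.15)(-0.25) − (0.95)(-0.35) = 0.3700
  C_21 = −[(0.00)(0.60) − (0.00)(-0.25)] = 0.0000
  C_22 = (0.75)(0.60) − (0.00)(-0.35) = 0.4500
  C_23 = −[(0.75)(-0.25) − (0.00)(-0.35)] = 0.1875
  C_31 = (0.00)(-0.15) − (0.00)(0.95) = 0.0000
  C_32 = −[(0.75)(-0.15) − (0.00)(-0.15)] = 0.1125
  C_33 = (0.75)(0.95) − (0.00)(-0.15) = 0.7125
det(I−A) = Σ_j (I−A)_1j·C_1j = (0.75)(0.5325) + (0.00)(0.1425) + (0.00)(0.3700) = 0.399375
adj(I−A) = Cᵀ =
  [ 0.5325   0.0000   0.0000]
  [ 0.1425   0.4500   0.1125]
  [ 0.3700   0.1875   0.7125]
(I − A)⁻¹ = adj(I−A) / det(I−A) ≈
  [   1.3333     0.0000     0.0000]
  [   0.3568     1.1268     0.2817]
  [   0.9264     0.4695     1.7840]
x = (I − A)⁻¹ d = adj(I−A)·d / det(I−A), with det(I−A) = 0.399375:
  x_1 = (0.5325·530 + 0.0000·170 + 0.0000·410) / 0.399375 = 282.225 / 0.399375 ≈ 706.7
  x_2 = (0.1425·530 + 0.4500·170 + 0.1125·410) / 0.399375 = 198.15 / 0.399375 ≈ 496.2
  x_3 = (0.3700·530 + 0.1875·170 + 0.7125·410) / 0.399375 = 520.10 / 0.399375 ≈ 1302.3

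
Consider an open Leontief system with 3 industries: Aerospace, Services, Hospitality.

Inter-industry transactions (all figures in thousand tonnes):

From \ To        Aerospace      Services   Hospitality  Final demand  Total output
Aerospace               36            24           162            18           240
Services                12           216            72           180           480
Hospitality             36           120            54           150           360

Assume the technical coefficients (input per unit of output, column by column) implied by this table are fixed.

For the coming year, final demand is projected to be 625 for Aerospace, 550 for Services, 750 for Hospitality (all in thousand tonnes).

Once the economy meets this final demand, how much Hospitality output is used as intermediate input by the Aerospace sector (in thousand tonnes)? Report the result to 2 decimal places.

Technical coefficients a_ij = z_ij / X_j:
  a_AA = 36/240 = 0.15, a_SA = 12/240 = 0.05, a_HA = 36/240 = 0.15
  a_AS = 24/480 = 0.05, a_SS = 216/480 = 0.45, a_HS = 120/480 = 0.25
  a_AH = 162/360 = 0.45, a_SH = 72/360 = 0.20, a_HH = 54/360 = 0.15
I − A =
  [   0.85    -0.05    -0.45]
  [  -0.05     0.55    -0.20]
  [  -0.15    -0.25     0.85]
Cofactors of I−A, C_ij = (−1)^(i+j)·(minor ij) (rows/columns in the sector order above):
  C_11 = (0.55)(0.85) − (-0.20)(-0.25) = 0.4175
  C_12 = −[(-0.05)(0.85) − (-0.20)(-0.15)] = 0.0725
  C_13 = (-0.05)(-0.25) − (0.55)(-0.15) = 0.0950
  C_21 = −[(-0.05)(0.85) − (-0.45)(-0.25)] = 0.1550
  C_22 = (0.85)(0.85) − (-0.45)(-0.15) = 0.6550
  C_23 = −[(0.85)(-0.25) − (-0.05)(-0.15)] = 0.2200
  C_31 = (-0.05)(-0.20) − (-0.45)(0.55) = 0.2575
  C_32 = −[(0.85)(-0.20) − (-0.45)(-0.05)] = 0.1925
  C_33 = (0.85)(0.55) − (-0.05)(-0.05) = 0.4650
det(I−A) = Σ_j (I−A)_1j·C_1j = (0.85)(0.4175) + (-0.05)(0.0725) + (-0.45)(0.0950) = 0.3085
adj(I−A) = Cᵀ =
  [ 0.4175   0.1550   0.2575]
  [ 0.0725   0.6550   0.1925]
  [ 0.0950   0.2200   0.4650]
(I − A)⁻¹ = adj(I−A) / det(I−A) ≈
  [   1.3533     0.5024     0.8347]
  [   0.2350     2.1232     0.6240]
  [   0.3079     0.7131     1.5073]
First solve x = (I − A)⁻¹ d = adj(I−A)·d / det(I−A); in particular x_A = (0.4175·625 + 0.1550·550 + 0.2575·750) / 0.3085 = 539.3125 / 0.3085 ≈ 1748.1767.
Intermediate flow from H to A: z_HA = a_HA · x_A = 0.15 × 539.3125 / 0.3085 = 80.896875 / 0.3085 ≈ 262.23.

z_HA = 262.23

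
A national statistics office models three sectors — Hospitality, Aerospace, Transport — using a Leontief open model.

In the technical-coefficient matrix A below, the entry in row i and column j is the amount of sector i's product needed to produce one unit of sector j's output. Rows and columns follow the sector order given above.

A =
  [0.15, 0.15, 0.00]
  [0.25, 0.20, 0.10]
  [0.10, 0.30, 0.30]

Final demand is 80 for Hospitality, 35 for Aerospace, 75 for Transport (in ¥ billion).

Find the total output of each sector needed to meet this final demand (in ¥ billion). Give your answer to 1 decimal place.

x_1 = 111.6, x_2 = 99.3, x_3 = 165.7

I − A =
  [   0.85    -0.15     0.00]
  [  -0.25     0.80    -0.10]
  [  -0.10    -0.30     0.70]
Cofactors of I−A, C_ij = (−1)^(i+j)·(minor ij) (rows/columns in the sector order above):
  C_11 = (0.80)(0.70) − (-0.10)(-0.30) = 0.5300
  C_12 = −[(-0.25)(0.70) − (-0.10)(-0.10)] = 0.1850
  C_13 = (-0.25)(-0.30) − (0.80)(-0.10) = 0.1550
  C_21 = −[(-0.15)(0.70) − (0.00)(-0.30)] = 0.1050
  C_22 = (0.85)(0.70) − (0.00)(-0.10) = 0.5950
  C_23 = −[(0.85)(-0.30) − (-0.15)(-0.10)] = 0.2700
  C_31 = (-0.15)(-0.10) − (0.00)(0.80) = 0.0150
  C_32 = −[(0.85)(-0.10) − (0.00)(-0.25)] = 0.0850
  C_33 = (0.85)(0.80) − (-0.15)(-0.25) = 0.6425
det(I−A) = Σ_j (I−A)_1j·C_1j = (0.85)(0.5300) + (-0.15)(0.1850) + (0.00)(0.1550) = 0.42275
adj(I−A) = Cᵀ =
  [ 0.5300   0.1050   0.0150]
  [ 0.1850   0.5950   0.0850]
  [ 0.1550   0.2700   0.6425]
(I − A)⁻¹ = adj(I−A) / det(I−A) ≈
  [   1.2537     0.2484     0.0355]
  [   0.4376     1.4075     0.2011]
  [   0.3666     0.6387     1.5198]
x = (I − A)⁻¹ d = adj(I−A)·d / det(I−A), with det(I−A) = 0.42275:
  x_1 = (0.5300·80 + 0.1050·35 + 0.0150·75) / 0.42275 = 47.20 / 0.42275 ≈ 111.6
  x_2 = (0.1850·80 + 0.5950·35 + 0.0850·75) / 0.42275 = 42.00 / 0.42275 ≈ 99.3
  x_3 = (0.1550·80 + 0.2700·35 + 0.6425·75) / 0.42275 = 70.0375 / 0.42275 ≈ 165.7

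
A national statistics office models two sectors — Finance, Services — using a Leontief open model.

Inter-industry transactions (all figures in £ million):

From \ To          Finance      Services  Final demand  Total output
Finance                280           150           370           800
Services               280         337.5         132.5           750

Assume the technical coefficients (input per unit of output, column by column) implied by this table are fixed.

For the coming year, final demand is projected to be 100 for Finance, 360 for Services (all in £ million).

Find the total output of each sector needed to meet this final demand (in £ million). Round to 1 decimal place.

x_F = 441.7, x_S = 935.7

Technical coefficients a_ij = z_ij / X_j:
  a_FF = 280/800 = 0.35, a_SF = 280/800 = 0.35
  a_FS = 150/750 = 0.20, a_SS = 337.5/750 = 0.45
I − A =
  [   0.65    -0.20]
  [  -0.35     0.55]
det(I−A) = (0.65)(0.55) − (-0.20)(-0.35) = 0.2875
adj(I−A) = [[0.55, 0.20], [0.35, 0.65]]
(I − A)⁻¹ = adj(I−A) / det(I−A) ≈
  [   1.9130     0.6957]
  [   1.2174     2.2609]
x = (I − A)⁻¹ d = adj(I−A)·d / det(I−A), with det(I−A) = 0.2875:
  x_F = (0.55·100 + 0.20·360) / 0.2875 = 127.00 / 0.2875 ≈ 441.7
  x_S = (0.35·100 + 0.65·360) / 0.2875 = 269.00 / 0.2875 ≈ 935.7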